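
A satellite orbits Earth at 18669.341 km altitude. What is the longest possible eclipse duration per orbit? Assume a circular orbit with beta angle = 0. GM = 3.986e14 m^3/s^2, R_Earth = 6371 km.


r = 25040.3410 km
T = 657.2345 min
Eclipse fraction = arcsin(R_E/r)/pi = arcsin(6371.0000/25040.3410)/pi
= arcsin(0.2544294)/pi = 0.08188766
Eclipse duration = 0.08188766 * 657.2345 = 53.8194 min

53.8194 minutes


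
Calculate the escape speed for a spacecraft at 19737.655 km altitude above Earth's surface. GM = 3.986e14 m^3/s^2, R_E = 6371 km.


r = 6371.0 + 19737.655 = 26108.6550 km = 2.6108655e+07 m
v_esc = sqrt(2*mu/r) = sqrt(2*3.986e14 / 2.6108655e+07)
v_esc = 5525.7521 m/s = 5.5258 km/s

5.5258 km/s


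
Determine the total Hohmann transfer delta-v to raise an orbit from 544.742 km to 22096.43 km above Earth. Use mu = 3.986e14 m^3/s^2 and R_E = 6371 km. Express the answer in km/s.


r1 = 6915.7420 km = 6.915742e+06 m
r2 = 28467.4300 km = 2.846743e+07 m
dv1 = sqrt(mu/r1)*(sqrt(2*r2/(r1+r2)) - 1) = 2038.4255 m/s
dv2 = sqrt(mu/r2)*(1 - sqrt(2*r1/(r1+r2))) = 1402.3799 m/s
total dv = |dv1| + |dv2| = 2038.4255 + 1402.3799 = 3440.8054 m/s = 3.4408 km/s

3.4408 km/s


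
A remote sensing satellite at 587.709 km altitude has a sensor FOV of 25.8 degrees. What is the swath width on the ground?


FOV = 25.8 deg = 0.4502949 rad
swath = 2 * alt * tan(FOV/2) = 2 * 587.709 * tan(0.2251475)
swath = 2 * 587.709 * 0.2290306
swath = 269.2067 km

269.2067 km


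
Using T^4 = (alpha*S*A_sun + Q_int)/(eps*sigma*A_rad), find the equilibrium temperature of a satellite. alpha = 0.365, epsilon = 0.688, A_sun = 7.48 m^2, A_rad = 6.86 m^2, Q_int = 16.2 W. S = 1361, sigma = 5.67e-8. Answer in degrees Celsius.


Numerator = alpha*S*A_sun + Q_int = 0.365*1361*7.48 + 16.2 = 3732.0022 W
Denominator = eps*sigma*A_rad = 0.688*5.67e-8*6.86 = 2.6760586e-07 W/K^4
T^4 = 1.3945891e+10 K^4
T = 343.6462 K = 70.4962 C

70.4962 degrees Celsius


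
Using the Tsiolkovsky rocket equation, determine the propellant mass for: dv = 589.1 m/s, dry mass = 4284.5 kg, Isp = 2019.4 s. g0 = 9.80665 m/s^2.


ve = Isp * g0 = 2019.4 * 9.80665 = 19803.549010 m/s
mass ratio = exp(dv/ve) = exp(589.1/19803.549010) = 1.03019406
m_prop = m_dry * (mr - 1) = 4284.5 * (1.03019406 - 1)
m_prop = 129.3665 kg

129.3665 kg


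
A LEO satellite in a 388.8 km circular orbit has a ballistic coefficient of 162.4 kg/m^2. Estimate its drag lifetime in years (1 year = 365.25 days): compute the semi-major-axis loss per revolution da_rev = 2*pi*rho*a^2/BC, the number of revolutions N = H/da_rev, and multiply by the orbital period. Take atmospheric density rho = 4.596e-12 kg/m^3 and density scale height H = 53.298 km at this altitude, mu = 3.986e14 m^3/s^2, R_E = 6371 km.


a = R_E + alt = 6759.8000 km = 6.7598e+06 m
da_rev = 2*pi*rho*a^2/BC = 2*pi*4.596e-12*(6.7598e+06)^2/162.4 = 8.125340 m per revolution
N = H/da_rev = 53298.0000 m / 8.125340 m = 6559.4791 revolutions
P = 2*pi*sqrt(a^3/mu) = 5531.1061 s
lifetime = N*P = 6559.4791 * 5531.1061 = 3.6281175e+07 s = 419.9210 days
years = 419.9210 / 365.25 = 1.1497 years

1.1497 years


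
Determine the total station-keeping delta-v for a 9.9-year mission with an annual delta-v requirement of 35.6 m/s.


dV = rate * years = 35.6 * 9.9
dV = 352.4400 m/s

352.4400 m/s


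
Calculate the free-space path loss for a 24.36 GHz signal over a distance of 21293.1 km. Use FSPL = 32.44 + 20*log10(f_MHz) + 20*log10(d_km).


f = 24.36 GHz = 24360.0000 MHz
d = 21293.1 km
FSPL = 32.44 + 20*log10(24360.0000) + 20*log10(21293.1)
FSPL = 32.44 + 87.7335 + 86.5648
FSPL = 206.7383 dB

206.7383 dB


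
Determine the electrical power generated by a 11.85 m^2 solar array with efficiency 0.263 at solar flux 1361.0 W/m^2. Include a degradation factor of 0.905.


P = area * eta * S * degradation
P = 11.85 * 0.263 * 1361.0 * 0.905
P = 3838.6702 W

3838.6702 W


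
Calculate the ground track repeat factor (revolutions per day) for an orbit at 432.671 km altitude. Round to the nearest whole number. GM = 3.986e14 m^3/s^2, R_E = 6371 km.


r = 6.803671e+06 m
T = 2*pi*sqrt(r^3/mu) = 5585.0386 s = 93.0840 min
revs/day = 1440 / 93.0840 = 15.4699
Rounded: 15 revolutions per day

15 revolutions per day


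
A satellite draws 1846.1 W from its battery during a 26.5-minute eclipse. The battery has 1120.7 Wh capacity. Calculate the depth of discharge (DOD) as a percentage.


E_used = P * t / 60 = 1846.1 * 26.5 / 60 = 815.3608 Wh
DOD = E_used / E_total * 100 = 815.3608 / 1120.7 * 100
DOD = 72.7546 %

72.7546 %


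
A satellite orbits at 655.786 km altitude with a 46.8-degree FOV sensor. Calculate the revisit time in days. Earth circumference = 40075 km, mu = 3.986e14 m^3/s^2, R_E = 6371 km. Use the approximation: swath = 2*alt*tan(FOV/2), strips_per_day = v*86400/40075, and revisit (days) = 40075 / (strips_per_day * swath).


swath = 2*655.786*tan(0.408407) = 567.5679 km
v = sqrt(mu/r) = 7531.6527 m/s = 7.5317 km/s
strips/day = v*86400/40075 = 7.5317*86400/40075 = 16.2379
coverage/day = strips * swath = 16.2379 * 567.5679 = 9216.1240 km
revisit = 40075 / 9216.1240 = 4.3484 days

4.3484 days


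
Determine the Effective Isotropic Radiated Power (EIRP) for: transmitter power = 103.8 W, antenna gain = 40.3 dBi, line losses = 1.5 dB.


Pt = 103.8 W = 20.1620 dBW
EIRP = Pt_dBW + Gt - losses = 20.1620 + 40.3 - 1.5 = 58.9620 dBW

58.9620 dBW


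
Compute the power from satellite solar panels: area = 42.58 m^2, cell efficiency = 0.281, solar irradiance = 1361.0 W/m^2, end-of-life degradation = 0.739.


P = area * eta * S * degradation
P = 42.58 * 0.281 * 1361.0 * 0.739
P = 12034.1256 W

12034.1256 W


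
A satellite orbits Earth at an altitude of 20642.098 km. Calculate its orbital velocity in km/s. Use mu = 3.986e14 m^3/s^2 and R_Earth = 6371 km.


r = R_E + alt = 6371.0 + 20642.098 = 27013.0980 km = 2.7013098e+07 m
v = sqrt(mu/r) = sqrt(3.986e14 / 2.7013098e+07) = 3841.3285 m/s = 3.8413 km/s

3.8413 km/s


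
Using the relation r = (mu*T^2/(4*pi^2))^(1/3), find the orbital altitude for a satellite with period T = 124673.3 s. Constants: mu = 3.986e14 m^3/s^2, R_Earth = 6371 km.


T = 124673.3 s
r = (mu*T^2/(4*pi^2))^(1/3) = (3.986e14 * 124673.3^2 / (4*pi^2))^(1/3)
r = 5.3939654e+07 m = 53939.6540 km
alt = r - R_E = 53939.6540 - 6371 = 47568.6540 km

47568.6540 km


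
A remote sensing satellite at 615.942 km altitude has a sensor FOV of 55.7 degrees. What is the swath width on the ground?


FOV = 55.7 deg = 0.9721484 rad
swath = 2 * alt * tan(FOV/2) = 2 * 615.942 * tan(0.4860742)
swath = 2 * 615.942 * 0.528356
swath = 650.8732 km

650.8732 km


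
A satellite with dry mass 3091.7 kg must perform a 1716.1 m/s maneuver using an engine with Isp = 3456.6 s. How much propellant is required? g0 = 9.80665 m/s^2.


ve = Isp * g0 = 3456.6 * 9.80665 = 33897.666390 m/s
mass ratio = exp(dv/ve) = exp(1716.1/33897.666390) = 1.05192930
m_prop = m_dry * (mr - 1) = 3091.7 * (1.05192930 - 1)
m_prop = 160.5498 kg

160.5498 kg


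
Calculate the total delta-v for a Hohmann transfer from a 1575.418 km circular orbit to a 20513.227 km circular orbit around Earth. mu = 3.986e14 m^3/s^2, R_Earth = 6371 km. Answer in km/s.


r1 = 7946.4180 km = 7.946418e+06 m
r2 = 26884.2270 km = 2.6884227e+07 m
dv1 = sqrt(mu/r1)*(sqrt(2*r2/(r1+r2)) - 1) = 1717.2207 m/s
dv2 = sqrt(mu/r2)*(1 - sqrt(2*r1/(r1+r2))) = 1249.5275 m/s
total dv = |dv1| + |dv2| = 1717.2207 + 1249.5275 = 2966.7483 m/s = 2.9667 km/s

2.9667 km/s


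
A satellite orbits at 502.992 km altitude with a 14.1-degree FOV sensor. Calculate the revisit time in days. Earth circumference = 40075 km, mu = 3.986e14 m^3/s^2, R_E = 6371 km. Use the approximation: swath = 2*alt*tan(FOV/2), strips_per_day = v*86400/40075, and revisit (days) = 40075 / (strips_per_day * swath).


swath = 2*502.992*tan(0.1230457) = 124.4105 km
v = sqrt(mu/r) = 7614.8988 m/s = 7.6149 km/s
strips/day = v*86400/40075 = 7.6149*86400/40075 = 16.4174
coverage/day = strips * swath = 16.4174 * 124.4105 = 2042.4971 km
revisit = 40075 / 2042.4971 = 19.6206 days

19.6206 days


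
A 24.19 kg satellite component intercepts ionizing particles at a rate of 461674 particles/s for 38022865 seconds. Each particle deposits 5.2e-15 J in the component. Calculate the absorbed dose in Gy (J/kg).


Total energy deposited = rate * time * E_per
  = 461674 * 38022865 * 5.2e-15 = 0.09128167 J
Dose = E_total / mass = 0.09128167 / 24.19
Dose = 0.003773529 Gy

0.0038 Gy


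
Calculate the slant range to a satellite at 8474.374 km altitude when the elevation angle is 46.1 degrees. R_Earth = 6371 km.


h = 8474.374 km, el = 46.1 deg
d = -R_E*sin(el) + sqrt((R_E*sin(el))^2 + 2*R_E*h + h^2)
d = -6371.0000*sin(0.8045968) + sqrt((6371.0000*0.7205511)^2 + 2*6371.0000*8474.374 + 8474.374^2)
d = 9582.2085 km

9582.2085 km


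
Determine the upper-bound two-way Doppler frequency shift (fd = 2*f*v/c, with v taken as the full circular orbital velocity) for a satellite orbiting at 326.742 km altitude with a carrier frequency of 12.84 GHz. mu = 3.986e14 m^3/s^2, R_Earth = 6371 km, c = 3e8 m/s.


r = 6.697742e+06 m
v = sqrt(mu/r) = 7714.4406 m/s (worst-case radial velocity)
f = 12.84 GHz = 1.284e+10 Hz
fd = 2*f*v/c = 2*1.284e+10*7714.4406/3.0e+08
fd = 660356.1163 Hz

660356.1163 Hz


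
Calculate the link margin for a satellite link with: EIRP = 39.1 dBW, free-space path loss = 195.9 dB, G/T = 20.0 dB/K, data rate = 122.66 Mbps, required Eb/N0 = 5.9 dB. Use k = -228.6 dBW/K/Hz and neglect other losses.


C/N0 = EIRP - FSPL + G/T - k = 39.1 - 195.9 + 20.0 - (-228.6)
C/N0 = 91.8000 dB-Hz
R_b = 122.66 Mbps = 1.2266e+08 bps -> 10*log10(R_b) = 80.8870 dB-Hz
Eb/N0 = C/N0 - 10*log10(R_b) = 91.8000 - 80.8870 = 10.9130 dB
Margin = Eb/N0 - Eb/N0_req = 10.9130 - 5.9 = 5.0130 dB (link closes)

5.0130 dB


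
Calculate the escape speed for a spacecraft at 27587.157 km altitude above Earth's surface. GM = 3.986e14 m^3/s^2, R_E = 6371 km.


r = 6371.0 + 27587.157 = 33958.1570 km = 3.3958157e+07 m
v_esc = sqrt(2*mu/r) = sqrt(2*3.986e14 / 3.3958157e+07)
v_esc = 4845.1987 m/s = 4.8452 km/s

4.8452 km/s


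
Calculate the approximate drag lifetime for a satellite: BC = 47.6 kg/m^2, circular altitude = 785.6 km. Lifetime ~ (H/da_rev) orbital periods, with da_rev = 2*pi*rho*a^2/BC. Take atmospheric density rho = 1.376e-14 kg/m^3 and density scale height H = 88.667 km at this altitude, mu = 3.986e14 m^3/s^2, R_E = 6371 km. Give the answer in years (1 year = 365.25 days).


a = R_E + alt = 7156.6000 km = 7.1566e+06 m
da_rev = 2*pi*rho*a^2/BC = 2*pi*1.376e-14*(7.1566e+06)^2/47.6 = 0.0930261051 m per revolution
N = H/da_rev = 88667.0000 m / 0.0930261051 m = 953141.0558 revolutions
P = 2*pi*sqrt(a^3/mu) = 6025.1982 s
lifetime = N*P = 953141.0558 * 6025.1982 = 5.7428638e+09 s = 66468.3307 days
years = 66468.3307 / 365.25 = 181.9804 years

181.9804 years


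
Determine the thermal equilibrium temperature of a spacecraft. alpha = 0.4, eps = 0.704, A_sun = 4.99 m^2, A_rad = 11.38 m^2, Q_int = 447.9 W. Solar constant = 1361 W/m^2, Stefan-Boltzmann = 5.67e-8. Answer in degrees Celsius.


Numerator = alpha*S*A_sun + Q_int = 0.4*1361*4.99 + 447.9 = 3164.4560 W
Denominator = eps*sigma*A_rad = 0.704*5.67e-8*11.38 = 4.5425318e-07 W/K^4
T^4 = 6.9662825e+09 K^4
T = 288.9018 K = 15.7518 C

15.7518 degrees Celsius


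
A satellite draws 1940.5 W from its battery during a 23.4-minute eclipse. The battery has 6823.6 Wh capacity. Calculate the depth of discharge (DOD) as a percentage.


E_used = P * t / 60 = 1940.5 * 23.4 / 60 = 756.7950 Wh
DOD = E_used / E_total * 100 = 756.7950 / 6823.6 * 100
DOD = 11.0908 %

11.0908 %


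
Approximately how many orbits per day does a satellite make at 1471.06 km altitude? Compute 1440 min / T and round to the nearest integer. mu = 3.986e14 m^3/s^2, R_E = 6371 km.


r = 7.84206e+06 m
T = 2*pi*sqrt(r^3/mu) = 6911.2478 s = 115.1875 min
revs/day = 1440 / 115.1875 = 12.5014
Rounded: 13 revolutions per day

13 revolutions per day


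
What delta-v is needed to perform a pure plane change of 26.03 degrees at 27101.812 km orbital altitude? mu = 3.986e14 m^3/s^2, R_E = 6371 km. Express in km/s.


r = 33472.8120 km = 3.3472812e+07 m
V = sqrt(mu/r) = 3450.8219 m/s
di = 26.03 deg = 0.4543092 rad
dV = 2*V*sin(di/2) = 2*3450.8219*sin(0.2271546)
dV = 1554.2925 m/s = 1.5543 km/s

1.5543 km/s


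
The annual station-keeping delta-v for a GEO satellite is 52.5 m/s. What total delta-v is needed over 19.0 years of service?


dV = rate * years = 52.5 * 19.0
dV = 997.5000 m/s

997.5000 m/s


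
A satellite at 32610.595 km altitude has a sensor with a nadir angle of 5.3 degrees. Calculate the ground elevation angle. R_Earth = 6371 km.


r = R_E + alt = 38981.5950 km
Law of sines in the satellite / Earth-center / ground-point triangle:
  sin(nadir)/R_E = sin(90 + el)/r  =>  cos(el) = (r/R_E)*sin(nadir)
cos(el) = (38981.5950 / 6371.0000) * sin(5.3 deg) = 0.5651786
el = arccos(0.5651786) = 55.5853 deg
(Earth-central angle = 90 - nadir - el = 29.1147 deg)

55.5853 degrees


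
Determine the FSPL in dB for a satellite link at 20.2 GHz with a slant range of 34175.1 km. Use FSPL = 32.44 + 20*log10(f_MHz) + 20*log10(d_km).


f = 20.2 GHz = 20200.0000 MHz
d = 34175.1 km
FSPL = 32.44 + 20*log10(20200.0000) + 20*log10(34175.1)
FSPL = 32.44 + 86.1070 + 90.6742
FSPL = 209.2212 dB

209.2212 dB


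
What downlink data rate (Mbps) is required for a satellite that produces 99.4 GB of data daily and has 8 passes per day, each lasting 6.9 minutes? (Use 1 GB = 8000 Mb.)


total contact time = 8 * 6.9 * 60 = 3312.0000 s
data = 99.4 GB = 795200.0000 Mb
rate = 795200.0000 / 3312.0000 = 240.0966 Mbps

240.0966 Mbps


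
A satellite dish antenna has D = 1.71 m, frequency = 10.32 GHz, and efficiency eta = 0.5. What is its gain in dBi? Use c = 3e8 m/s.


lambda = c/f = 3e8 / 1.032e+10 = 0.02906977 m
G = eta*(pi*D/lambda)^2 = 0.5*(pi*1.71/0.02906977)^2
G = 17075.7133 (linear)
G = 10*log10(17075.7133) = 42.3238 dBi

42.3238 dBi


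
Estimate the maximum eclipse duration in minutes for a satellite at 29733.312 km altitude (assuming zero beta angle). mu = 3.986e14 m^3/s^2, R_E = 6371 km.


r = 36104.3120 km
T = 1137.8855 min
Eclipse fraction = arcsin(R_E/r)/pi = arcsin(6371.0000/36104.3120)/pi
= arcsin(0.1764609)/pi = 0.05646492
Eclipse duration = 0.05646492 * 1137.8855 = 64.2506 min

64.2506 minutes


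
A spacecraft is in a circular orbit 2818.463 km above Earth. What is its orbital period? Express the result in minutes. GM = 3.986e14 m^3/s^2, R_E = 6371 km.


r = 9189.4630 km = 9.189463e+06 m
T = 2*pi*sqrt(r^3/mu) = 2*pi*sqrt(7.7601551e+20 / 3.986e14)
T = 8766.9074 s = 146.1151 min

146.1151 minutes


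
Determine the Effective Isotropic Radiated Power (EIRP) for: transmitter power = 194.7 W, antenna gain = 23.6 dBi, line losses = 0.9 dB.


Pt = 194.7 W = 22.8937 dBW
EIRP = Pt_dBW + Gt - losses = 22.8937 + 23.6 - 0.9 = 45.5937 dBW

45.5937 dBW


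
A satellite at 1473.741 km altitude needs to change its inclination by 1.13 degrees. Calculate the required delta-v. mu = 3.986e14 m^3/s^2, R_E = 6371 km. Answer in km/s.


r = 7844.7410 km = 7.844741e+06 m
V = sqrt(mu/r) = 7128.1912 m/s
di = 1.13 deg = 0.01972222 rad
dV = 2*V*sin(di/2) = 2*7128.1912*sin(0.00986111)
dV = 140.5815 m/s = 0.1405815 km/s

0.1406 km/s


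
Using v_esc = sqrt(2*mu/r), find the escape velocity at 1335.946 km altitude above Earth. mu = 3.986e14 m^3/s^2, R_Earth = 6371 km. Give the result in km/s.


r = 6371.0 + 1335.946 = 7706.9460 km = 7.706946e+06 m
v_esc = sqrt(2*mu/r) = sqrt(2*3.986e14 / 7.706946e+06)
v_esc = 10170.5043 m/s = 10.1705 km/s

10.1705 km/s


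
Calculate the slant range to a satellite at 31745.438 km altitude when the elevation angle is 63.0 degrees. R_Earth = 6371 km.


h = 31745.438 km, el = 63.0 deg
d = -R_E*sin(el) + sqrt((R_E*sin(el))^2 + 2*R_E*h + h^2)
d = -6371.0000*sin(1.0996) + sqrt((6371.0000*0.8910065)^2 + 2*6371.0000*31745.438 + 31745.438^2)
d = 32329.9366 km

32329.9366 km


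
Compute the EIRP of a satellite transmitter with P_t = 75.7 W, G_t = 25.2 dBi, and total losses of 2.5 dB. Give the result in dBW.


Pt = 75.7 W = 18.7910 dBW
EIRP = Pt_dBW + Gt - losses = 18.7910 + 25.2 - 2.5 = 41.4910 dBW

41.4910 dBW


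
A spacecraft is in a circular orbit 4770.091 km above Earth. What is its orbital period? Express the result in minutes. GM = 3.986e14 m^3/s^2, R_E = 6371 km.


r = 11141.0910 km = 1.1141091e+07 m
T = 2*pi*sqrt(r^3/mu) = 2*pi*sqrt(1.3828758e+21 / 3.986e14)
T = 11703.1509 s = 195.0525 min

195.0525 minutes


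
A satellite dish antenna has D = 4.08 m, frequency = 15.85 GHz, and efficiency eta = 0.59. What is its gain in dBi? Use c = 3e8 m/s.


lambda = c/f = 3e8 / 1.585e+10 = 0.01892744 m
G = eta*(pi*D/lambda)^2 = 0.59*(pi*4.08/0.01892744)^2
G = 270575.2740 (linear)
G = 10*log10(270575.2740) = 54.3229 dBi

54.3229 dBi


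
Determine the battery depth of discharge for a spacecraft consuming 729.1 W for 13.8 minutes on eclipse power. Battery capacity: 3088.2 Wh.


E_used = P * t / 60 = 729.1 * 13.8 / 60 = 167.6930 Wh
DOD = E_used / E_total * 100 = 167.6930 / 3088.2 * 100
DOD = 5.4301 %

5.4301 %


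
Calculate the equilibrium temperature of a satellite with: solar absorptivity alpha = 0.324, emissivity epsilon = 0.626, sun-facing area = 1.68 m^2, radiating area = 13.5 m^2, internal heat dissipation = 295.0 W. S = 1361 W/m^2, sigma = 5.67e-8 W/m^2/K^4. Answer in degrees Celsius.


Numerator = alpha*S*A_sun + Q_int = 0.324*1361*1.68 + 295.0 = 1035.8195 W
Denominator = eps*sigma*A_rad = 0.626*5.67e-8*13.5 = 4.791717e-07 W/K^4
T^4 = 2.1616876e+09 K^4
T = 215.6246 K = -57.5254 C

-57.5254 degrees Celsius


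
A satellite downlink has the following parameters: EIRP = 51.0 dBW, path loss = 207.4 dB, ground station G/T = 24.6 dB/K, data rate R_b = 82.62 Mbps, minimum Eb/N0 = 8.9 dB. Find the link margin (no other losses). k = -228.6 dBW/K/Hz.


C/N0 = EIRP - FSPL + G/T - k = 51.0 - 207.4 + 24.6 - (-228.6)
C/N0 = 96.8000 dB-Hz
R_b = 82.62 Mbps = 8.262e+07 bps -> 10*log10(R_b) = 79.1709 dB-Hz
Eb/N0 = C/N0 - 10*log10(R_b) = 96.8000 - 79.1709 = 17.6291 dB
Margin = Eb/N0 - Eb/N0_req = 17.6291 - 8.9 = 8.7291 dB (link closes)

8.7291 dB


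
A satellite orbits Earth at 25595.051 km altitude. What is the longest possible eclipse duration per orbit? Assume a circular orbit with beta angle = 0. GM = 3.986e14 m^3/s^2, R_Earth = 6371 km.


r = 31966.0510 km
T = 947.9675 min
Eclipse fraction = arcsin(R_E/r)/pi = arcsin(6371.0000/31966.0510)/pi
= arcsin(0.1993052)/pi = 0.06386851
Eclipse duration = 0.06386851 * 947.9675 = 60.5453 min

60.5453 minutes


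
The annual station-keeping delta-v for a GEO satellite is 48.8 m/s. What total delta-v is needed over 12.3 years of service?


dV = rate * years = 48.8 * 12.3
dV = 600.2400 m/s

600.2400 m/s


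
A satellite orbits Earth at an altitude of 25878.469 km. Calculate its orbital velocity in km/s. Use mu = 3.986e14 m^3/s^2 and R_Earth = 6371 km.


r = R_E + alt = 6371.0 + 25878.469 = 32249.4690 km = 3.2249469e+07 m
v = sqrt(mu/r) = sqrt(3.986e14 / 3.2249469e+07) = 3515.6640 m/s = 3.5157 km/s

3.5157 km/s


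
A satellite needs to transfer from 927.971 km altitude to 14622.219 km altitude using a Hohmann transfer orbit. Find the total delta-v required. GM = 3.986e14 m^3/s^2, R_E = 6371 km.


r1 = 7298.9710 km = 7.298971e+06 m
r2 = 20993.2190 km = 2.0993219e+07 m
dv1 = sqrt(mu/r1)*(sqrt(2*r2/(r1+r2)) - 1) = 1612.5281 m/s
dv2 = sqrt(mu/r2)*(1 - sqrt(2*r1/(r1+r2))) = 1227.4363 m/s
total dv = |dv1| + |dv2| = 1612.5281 + 1227.4363 = 2839.9645 m/s = 2.8400 km/s

2.8400 km/s


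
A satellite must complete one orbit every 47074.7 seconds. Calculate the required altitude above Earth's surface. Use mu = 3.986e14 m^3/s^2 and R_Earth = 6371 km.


T = 47074.7 s
r = (mu*T^2/(4*pi^2))^(1/3) = (3.986e14 * 47074.7^2 / (4*pi^2))^(1/3)
r = 2.817848e+07 m = 28178.4798 km
alt = r - R_E = 28178.4798 - 6371 = 21807.4798 km

21807.4798 km


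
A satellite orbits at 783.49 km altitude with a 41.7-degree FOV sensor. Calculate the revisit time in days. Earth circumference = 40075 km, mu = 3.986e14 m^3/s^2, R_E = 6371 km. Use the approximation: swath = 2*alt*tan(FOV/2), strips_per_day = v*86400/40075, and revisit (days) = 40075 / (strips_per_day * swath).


swath = 2*783.49*tan(0.3639011) = 596.8051 km
v = sqrt(mu/r) = 7464.1319 m/s = 7.4641 km/s
strips/day = v*86400/40075 = 7.4641*86400/40075 = 16.0924
coverage/day = strips * swath = 16.0924 * 596.8051 = 9603.9984 km
revisit = 40075 / 9603.9984 = 4.1727 days

4.1727 days


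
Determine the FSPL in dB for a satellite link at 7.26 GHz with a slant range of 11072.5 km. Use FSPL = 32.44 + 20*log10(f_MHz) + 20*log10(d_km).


f = 7.26 GHz = 7260.0000 MHz
d = 11072.5 km
FSPL = 32.44 + 20*log10(7260.0000) + 20*log10(11072.5)
FSPL = 32.44 + 77.2187 + 80.8849
FSPL = 190.5436 dB

190.5436 dB


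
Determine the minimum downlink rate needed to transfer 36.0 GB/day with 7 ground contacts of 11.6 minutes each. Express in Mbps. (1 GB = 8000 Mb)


total contact time = 7 * 11.6 * 60 = 4872.0000 s
data = 36.0 GB = 288000.0000 Mb
rate = 288000.0000 / 4872.0000 = 59.1133 Mbps

59.1133 Mbps


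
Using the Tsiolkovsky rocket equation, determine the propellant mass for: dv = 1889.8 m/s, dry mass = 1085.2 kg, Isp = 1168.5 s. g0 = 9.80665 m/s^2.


ve = Isp * g0 = 1168.5 * 9.80665 = 11459.070525 m/s
mass ratio = exp(dv/ve) = exp(1889.8/11459.070525) = 1.17929569
m_prop = m_dry * (mr - 1) = 1085.2 * (1.17929569 - 1)
m_prop = 194.5717 kg

194.5717 kg


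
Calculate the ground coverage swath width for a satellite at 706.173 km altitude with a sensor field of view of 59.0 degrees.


FOV = 59.0 deg = 1.0297 rad
swath = 2 * alt * tan(FOV/2) = 2 * 706.173 * tan(0.5148721)
swath = 2 * 706.173 * 0.5657728
swath = 799.0669 km

799.0669 km


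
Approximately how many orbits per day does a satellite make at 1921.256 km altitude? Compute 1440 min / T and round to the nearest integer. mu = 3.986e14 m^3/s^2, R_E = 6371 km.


r = 8.292256e+06 m
T = 2*pi*sqrt(r^3/mu) = 7514.8493 s = 125.2475 min
revs/day = 1440 / 125.2475 = 11.4972
Rounded: 11 revolutions per day

11 revolutions per day


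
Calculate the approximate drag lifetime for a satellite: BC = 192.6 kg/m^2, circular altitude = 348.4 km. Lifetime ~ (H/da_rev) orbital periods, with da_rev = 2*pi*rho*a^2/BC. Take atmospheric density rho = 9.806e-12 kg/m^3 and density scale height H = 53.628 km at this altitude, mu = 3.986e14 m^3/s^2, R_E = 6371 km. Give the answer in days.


a = R_E + alt = 6719.4000 km = 6.7194e+06 m
da_rev = 2*pi*rho*a^2/BC = 2*pi*9.806e-12*(6.7194e+06)^2/192.6 = 14.443634 m per revolution
N = H/da_rev = 53628.0000 m / 14.443634 m = 3712.9161 revolutions
P = 2*pi*sqrt(a^3/mu) = 5481.5952 s
lifetime = N*P = 3712.9161 * 5481.5952 = 2.0352703e+07 s = 235.5637 days

235.5637 days


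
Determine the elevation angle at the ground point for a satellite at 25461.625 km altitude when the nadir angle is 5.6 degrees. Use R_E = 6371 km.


r = R_E + alt = 31832.6250 km
Law of sines in the satellite / Earth-center / ground-point triangle:
  sin(nadir)/R_E = sin(90 + el)/r  =>  cos(el) = (r/R_E)*sin(nadir)
cos(el) = (31832.6250 / 6371.0000) * sin(5.6 deg) = 0.4875718
el = arccos(0.4875718) = 60.8189 deg
(Earth-central angle = 90 - nadir - el = 23.5811 deg)

60.8189 degrees


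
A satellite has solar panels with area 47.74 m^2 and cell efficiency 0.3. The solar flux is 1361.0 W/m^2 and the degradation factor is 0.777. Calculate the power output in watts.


P = area * eta * S * degradation
P = 47.74 * 0.3 * 1361.0 * 0.777
P = 15145.4720 W

15145.4720 W


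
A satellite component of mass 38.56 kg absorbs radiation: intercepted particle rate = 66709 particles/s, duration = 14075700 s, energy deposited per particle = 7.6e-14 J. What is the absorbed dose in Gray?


Total energy deposited = rate * time * E_per
  = 66709 * 14075700 * 7.6e-14 = 0.07136217 J
Dose = E_total / mass = 0.07136217 / 38.56
Dose = 0.001850679 Gy

0.0019 Gy


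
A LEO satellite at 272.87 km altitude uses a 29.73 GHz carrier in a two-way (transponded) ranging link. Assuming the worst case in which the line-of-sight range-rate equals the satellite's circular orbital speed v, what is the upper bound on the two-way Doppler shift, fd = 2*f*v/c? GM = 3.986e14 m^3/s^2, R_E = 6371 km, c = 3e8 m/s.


r = 6.64387e+06 m
v = sqrt(mu/r) = 7745.6538 m/s (worst-case radial velocity)
f = 29.73 GHz = 2.973e+10 Hz
fd = 2*f*v/c = 2*2.973e+10*7745.6538/3.0e+08
fd = 1.5351886e+06 Hz

1.5352e+06 Hz


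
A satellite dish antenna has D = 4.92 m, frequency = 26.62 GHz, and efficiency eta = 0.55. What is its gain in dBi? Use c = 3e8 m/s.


lambda = c/f = 3e8 / 2.662e+10 = 0.01126972 m
G = eta*(pi*D/lambda)^2 = 0.55*(pi*4.92/0.01126972)^2
G = 1.0345851e+06 (linear)
G = 10*log10(1.0345851e+06) = 60.1477 dBi

60.1477 dBi


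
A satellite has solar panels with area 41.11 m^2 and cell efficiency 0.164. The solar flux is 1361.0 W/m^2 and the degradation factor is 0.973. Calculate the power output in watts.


P = area * eta * S * degradation
P = 41.11 * 0.164 * 1361.0 * 0.973
P = 8928.1667 W

8928.1667 W


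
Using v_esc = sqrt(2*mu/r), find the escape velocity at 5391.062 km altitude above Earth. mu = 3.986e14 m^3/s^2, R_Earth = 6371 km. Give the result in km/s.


r = 6371.0 + 5391.062 = 11762.0620 km = 1.1762062e+07 m
v_esc = sqrt(2*mu/r) = sqrt(2*3.986e14 / 1.1762062e+07)
v_esc = 8232.6929 m/s = 8.2327 km/s

8.2327 km/s


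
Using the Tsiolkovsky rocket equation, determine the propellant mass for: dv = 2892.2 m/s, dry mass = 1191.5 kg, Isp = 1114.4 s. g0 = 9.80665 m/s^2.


ve = Isp * g0 = 1114.4 * 9.80665 = 10928.530760 m/s
mass ratio = exp(dv/ve) = exp(2892.2/10928.530760) = 1.30297060
m_prop = m_dry * (mr - 1) = 1191.5 * (1.30297060 - 1)
m_prop = 360.9895 kg

360.9895 kg


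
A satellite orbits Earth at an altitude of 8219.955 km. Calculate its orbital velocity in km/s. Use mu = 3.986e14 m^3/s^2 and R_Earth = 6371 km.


r = R_E + alt = 6371.0 + 8219.955 = 14590.9550 km = 1.4590955e+07 m
v = sqrt(mu/r) = sqrt(3.986e14 / 1.4590955e+07) = 5226.6906 m/s = 5.2267 km/s

5.2267 km/s


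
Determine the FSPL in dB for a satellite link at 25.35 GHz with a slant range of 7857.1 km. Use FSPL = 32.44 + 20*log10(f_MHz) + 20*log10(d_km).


f = 25.35 GHz = 25350.0000 MHz
d = 7857.1 km
FSPL = 32.44 + 20*log10(25350.0000) + 20*log10(7857.1)
FSPL = 32.44 + 88.0796 + 77.9052
FSPL = 198.4248 dB

198.4248 dB


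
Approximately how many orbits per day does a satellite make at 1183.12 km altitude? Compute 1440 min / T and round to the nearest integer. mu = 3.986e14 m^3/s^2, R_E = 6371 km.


r = 7.55412e+06 m
T = 2*pi*sqrt(r^3/mu) = 6534.1190 s = 108.9020 min
revs/day = 1440 / 108.9020 = 13.2229
Rounded: 13 revolutions per day

13 revolutions per day


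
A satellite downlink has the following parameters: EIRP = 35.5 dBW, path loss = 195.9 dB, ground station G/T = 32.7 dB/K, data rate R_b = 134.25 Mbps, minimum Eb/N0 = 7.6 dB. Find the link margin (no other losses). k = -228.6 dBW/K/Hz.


C/N0 = EIRP - FSPL + G/T - k = 35.5 - 195.9 + 32.7 - (-228.6)
C/N0 = 100.9000 dB-Hz
R_b = 134.25 Mbps = 1.3425e+08 bps -> 10*log10(R_b) = 81.2791 dB-Hz
Eb/N0 = C/N0 - 10*log10(R_b) = 100.9000 - 81.2791 = 19.6209 dB
Margin = Eb/N0 - Eb/N0_req = 19.6209 - 7.6 = 12.0209 dB (link closes)

12.0209 dB


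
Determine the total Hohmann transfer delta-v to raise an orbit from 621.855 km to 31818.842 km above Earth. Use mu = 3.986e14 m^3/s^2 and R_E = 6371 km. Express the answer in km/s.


r1 = 6992.8550 km = 6.992855e+06 m
r2 = 38189.8420 km = 3.8189842e+07 m
dv1 = sqrt(mu/r1)*(sqrt(2*r2/(r1+r2)) - 1) = 2266.3158 m/s
dv2 = sqrt(mu/r2)*(1 - sqrt(2*r1/(r1+r2))) = 1433.2602 m/s
total dv = |dv1| + |dv2| = 2266.3158 + 1433.2602 = 3699.5760 m/s = 3.6996 km/s

3.6996 km/s


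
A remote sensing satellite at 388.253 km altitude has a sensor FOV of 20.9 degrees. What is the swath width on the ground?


FOV = 20.9 deg = 0.3647738 rad
swath = 2 * alt * tan(FOV/2) = 2 * 388.253 * tan(0.1823869)
swath = 2 * 388.253 * 0.1844365
swath = 143.2161 km

143.2161 km


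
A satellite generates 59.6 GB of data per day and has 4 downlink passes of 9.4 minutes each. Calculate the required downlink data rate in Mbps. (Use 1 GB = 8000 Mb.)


total contact time = 4 * 9.4 * 60 = 2256.0000 s
data = 59.6 GB = 476800.0000 Mb
rate = 476800.0000 / 2256.0000 = 211.3475 Mbps

211.3475 Mbps


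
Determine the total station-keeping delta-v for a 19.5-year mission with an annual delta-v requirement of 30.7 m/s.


dV = rate * years = 30.7 * 19.5
dV = 598.6500 m/s

598.6500 m/s


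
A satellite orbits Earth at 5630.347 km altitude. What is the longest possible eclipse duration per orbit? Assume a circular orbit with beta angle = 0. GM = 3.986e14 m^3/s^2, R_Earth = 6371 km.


r = 12001.3470 km
T = 218.0745 min
Eclipse fraction = arcsin(R_E/r)/pi = arcsin(6371.0000/12001.3470)/pi
= arcsin(0.5308571)/pi = 0.1781299
Eclipse duration = 0.1781299 * 218.0745 = 38.8456 min

38.8456 minutes


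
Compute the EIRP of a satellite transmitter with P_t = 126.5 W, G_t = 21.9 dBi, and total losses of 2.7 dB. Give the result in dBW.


Pt = 126.5 W = 21.0209 dBW
EIRP = Pt_dBW + Gt - losses = 21.0209 + 21.9 - 2.7 = 40.2209 dBW

40.2209 dBW


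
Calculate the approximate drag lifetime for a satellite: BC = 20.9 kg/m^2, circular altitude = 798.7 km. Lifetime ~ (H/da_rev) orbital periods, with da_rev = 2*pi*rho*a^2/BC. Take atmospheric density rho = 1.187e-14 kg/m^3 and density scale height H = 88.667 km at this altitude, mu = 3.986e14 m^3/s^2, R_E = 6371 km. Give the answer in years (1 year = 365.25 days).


a = R_E + alt = 7169.7000 km = 7.1697e+06 m
da_rev = 2*pi*rho*a^2/BC = 2*pi*1.187e-14*(7.1697e+06)^2/20.9 = 0.183436717 m per revolution
N = H/da_rev = 88667.0000 m / 0.183436717 m = 483365.6067 revolutions
P = 2*pi*sqrt(a^3/mu) = 6041.7493 s
lifetime = N*P = 483365.6067 * 6041.7493 = 2.9203738e+09 s = 33800.6226 days
years = 33800.6226 / 365.25 = 92.5411 years

92.5411 years


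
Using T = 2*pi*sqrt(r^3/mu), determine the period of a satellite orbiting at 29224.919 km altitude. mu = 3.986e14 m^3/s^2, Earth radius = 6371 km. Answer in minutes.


r = 35595.9190 km = 3.5595919e+07 m
T = 2*pi*sqrt(r^3/mu) = 2*pi*sqrt(4.5102501e+22 / 3.986e14)
T = 66836.1671 s = 1113.9361 min

1113.9361 minutes


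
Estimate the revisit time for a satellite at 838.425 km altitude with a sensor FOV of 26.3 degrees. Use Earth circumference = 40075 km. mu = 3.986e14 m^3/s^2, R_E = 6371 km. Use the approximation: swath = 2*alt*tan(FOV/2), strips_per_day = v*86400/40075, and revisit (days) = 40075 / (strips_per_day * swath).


swath = 2*838.425*tan(0.2295108) = 391.7581 km
v = sqrt(mu/r) = 7435.6396 m/s = 7.4356 km/s
strips/day = v*86400/40075 = 7.4356*86400/40075 = 16.0309
coverage/day = strips * swath = 16.0309 * 391.7581 = 6280.2442 km
revisit = 40075 / 6280.2442 = 6.3811 days

6.3811 days


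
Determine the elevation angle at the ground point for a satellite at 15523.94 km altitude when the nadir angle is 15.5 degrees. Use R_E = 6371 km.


r = R_E + alt = 21894.9400 km
Law of sines in the satellite / Earth-center / ground-point triangle:
  sin(nadir)/R_E = sin(90 + el)/r  =>  cos(el) = (r/R_E)*sin(nadir)
cos(el) = (21894.9400 / 6371.0000) * sin(15.5 deg) = 0.9184066
el = arccos(0.9184066) = 23.3058 deg
(Earth-central angle = 90 - nadir - el = 51.1942 deg)

23.3058 degrees


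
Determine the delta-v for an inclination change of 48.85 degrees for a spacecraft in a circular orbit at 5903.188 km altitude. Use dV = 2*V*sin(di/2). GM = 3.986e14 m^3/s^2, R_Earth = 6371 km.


r = 12274.1880 km = 1.2274188e+07 m
V = sqrt(mu/r) = 5698.6536 m/s
di = 48.85 deg = 0.8525933 rad
dV = 2*V*sin(di/2) = 2*5698.6536*sin(0.4262967)
dV = 4712.8065 m/s = 4.7128 km/s

4.7128 km/s


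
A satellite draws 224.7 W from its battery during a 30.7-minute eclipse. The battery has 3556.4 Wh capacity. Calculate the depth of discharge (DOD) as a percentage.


E_used = P * t / 60 = 224.7 * 30.7 / 60 = 114.9715 Wh
DOD = E_used / E_total * 100 = 114.9715 / 3556.4 * 100
DOD = 3.2328 %

3.2328 %


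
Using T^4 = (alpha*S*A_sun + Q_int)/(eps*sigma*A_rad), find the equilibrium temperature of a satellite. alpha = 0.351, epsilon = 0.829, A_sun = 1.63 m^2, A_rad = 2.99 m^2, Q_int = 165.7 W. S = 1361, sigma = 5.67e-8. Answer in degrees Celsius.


Numerator = alpha*S*A_sun + Q_int = 0.351*1361*1.63 + 165.7 = 944.3689 W
Denominator = eps*sigma*A_rad = 0.829*5.67e-8*2.99 = 1.4054286e-07 W/K^4
T^4 = 6.7194374e+09 K^4
T = 286.3078 K = 13.1578 C

13.1578 degrees Celsius


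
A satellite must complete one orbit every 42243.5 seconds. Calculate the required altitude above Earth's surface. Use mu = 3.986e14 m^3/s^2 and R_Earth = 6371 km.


T = 42243.5 s
r = (mu*T^2/(4*pi^2))^(1/3) = (3.986e14 * 42243.5^2 / (4*pi^2))^(1/3)
r = 2.6215961e+07 m = 26215.9610 km
alt = r - R_E = 26215.9610 - 6371 = 19844.9610 km

19844.9610 km


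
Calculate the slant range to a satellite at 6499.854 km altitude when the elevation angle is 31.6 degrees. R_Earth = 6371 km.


h = 6499.854 km, el = 31.6 deg
d = -R_E*sin(el) + sqrt((R_E*sin(el))^2 + 2*R_E*h + h^2)
d = -6371.0000*sin(0.551524) + sqrt((6371.0000*0.5239859)^2 + 2*6371.0000*6499.854 + 6499.854^2)
d = 8332.7433 km

8332.7433 km


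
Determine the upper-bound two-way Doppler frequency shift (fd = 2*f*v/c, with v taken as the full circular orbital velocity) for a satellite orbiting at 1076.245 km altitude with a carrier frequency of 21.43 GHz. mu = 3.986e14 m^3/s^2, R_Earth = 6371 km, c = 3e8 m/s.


r = 7.447245e+06 m
v = sqrt(mu/r) = 7315.9516 m/s (worst-case radial velocity)
f = 21.43 GHz = 2.143e+10 Hz
fd = 2*f*v/c = 2*2.143e+10*7315.9516/3.0e+08
fd = 1.0452056e+06 Hz

1.0452e+06 Hz


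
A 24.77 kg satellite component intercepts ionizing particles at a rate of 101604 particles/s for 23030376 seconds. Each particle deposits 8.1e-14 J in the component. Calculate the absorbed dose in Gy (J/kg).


Total energy deposited = rate * time * E_per
  = 101604 * 23030376 * 8.1e-14 = 0.1895382 J
Dose = E_total / mass = 0.1895382 / 24.77
Dose = 0.007651927 Gy

0.0077 Gy


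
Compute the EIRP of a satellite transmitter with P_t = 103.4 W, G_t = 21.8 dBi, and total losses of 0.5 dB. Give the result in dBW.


Pt = 103.4 W = 20.1452 dBW
EIRP = Pt_dBW + Gt - losses = 20.1452 + 21.8 - 0.5 = 41.4452 dBW

41.4452 dBW


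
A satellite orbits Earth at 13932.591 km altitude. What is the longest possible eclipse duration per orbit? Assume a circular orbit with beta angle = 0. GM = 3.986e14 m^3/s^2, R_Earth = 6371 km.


r = 20303.5910 km
T = 479.8652 min
Eclipse fraction = arcsin(R_E/r)/pi = arcsin(6371.0000/20303.5910)/pi
= arcsin(0.3137869)/pi = 0.1015977
Eclipse duration = 0.1015977 * 479.8652 = 48.7532 min

48.7532 minutes


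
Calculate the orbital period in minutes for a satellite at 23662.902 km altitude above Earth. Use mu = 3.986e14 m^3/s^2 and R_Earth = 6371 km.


r = 30033.9020 km = 3.0033902e+07 m
T = 2*pi*sqrt(r^3/mu) = 2*pi*sqrt(2.7091639e+22 / 3.986e14)
T = 51799.8927 s = 863.3315 min

863.3315 minutes


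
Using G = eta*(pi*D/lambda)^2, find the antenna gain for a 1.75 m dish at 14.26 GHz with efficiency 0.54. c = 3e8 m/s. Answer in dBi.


lambda = c/f = 3e8 / 1.426e+10 = 0.02103787 m
G = eta*(pi*D/lambda)^2 = 0.54*(pi*1.75/0.02103787)^2
G = 36877.8968 (linear)
G = 10*log10(36877.8968) = 45.6677 dBi

45.6677 dBi


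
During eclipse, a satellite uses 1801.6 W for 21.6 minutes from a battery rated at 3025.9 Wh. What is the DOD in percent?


E_used = P * t / 60 = 1801.6 * 21.6 / 60 = 648.5760 Wh
DOD = E_used / E_total * 100 = 648.5760 / 3025.9 * 100
DOD = 21.4342 %

21.4342 %


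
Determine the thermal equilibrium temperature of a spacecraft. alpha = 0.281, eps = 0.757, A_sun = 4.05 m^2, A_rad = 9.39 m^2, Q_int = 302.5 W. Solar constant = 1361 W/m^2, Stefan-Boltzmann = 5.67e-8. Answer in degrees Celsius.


Numerator = alpha*S*A_sun + Q_int = 0.281*1361*4.05 + 302.5 = 1851.3861 W
Denominator = eps*sigma*A_rad = 0.757*5.67e-8*9.39 = 4.0303664e-07 W/K^4
T^4 = 4.5935924e+09 K^4
T = 260.3383 K = -12.8117 C

-12.8117 degrees Celsius


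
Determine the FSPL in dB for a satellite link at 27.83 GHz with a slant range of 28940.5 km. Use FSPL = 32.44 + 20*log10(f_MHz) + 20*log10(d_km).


f = 27.83 GHz = 27830.0000 MHz
d = 28940.5 km
FSPL = 32.44 + 20*log10(27830.0000) + 20*log10(28940.5)
FSPL = 32.44 + 88.8903 + 89.2301
FSPL = 210.5604 dB

210.5604 dB


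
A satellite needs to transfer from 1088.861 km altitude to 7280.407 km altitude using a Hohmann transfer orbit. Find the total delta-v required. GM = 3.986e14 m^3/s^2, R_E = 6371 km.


r1 = 7459.8610 km = 7.459861e+06 m
r2 = 13651.4070 km = 1.3651407e+07 m
dv1 = sqrt(mu/r1)*(sqrt(2*r2/(r1+r2)) - 1) = 1003.0850 m/s
dv2 = sqrt(mu/r2)*(1 - sqrt(2*r1/(r1+r2))) = 860.9737 m/s
total dv = |dv1| + |dv2| = 1003.0850 + 860.9737 = 1864.0587 m/s = 1.8641 km/s

1.8641 km/s


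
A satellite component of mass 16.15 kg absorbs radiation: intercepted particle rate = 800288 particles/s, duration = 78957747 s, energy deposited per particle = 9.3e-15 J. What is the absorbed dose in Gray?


Total energy deposited = rate * time * E_per
  = 800288 * 78957747 * 9.3e-15 = 0.5876571 J
Dose = E_total / mass = 0.5876571 / 16.15
Dose = 0.03638744 Gy

0.0364 Gy


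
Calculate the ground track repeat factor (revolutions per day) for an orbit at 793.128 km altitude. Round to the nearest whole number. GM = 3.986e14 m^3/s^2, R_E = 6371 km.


r = 7.164128e+06 m
T = 2*pi*sqrt(r^3/mu) = 6034.7075 s = 100.5785 min
revs/day = 1440 / 100.5785 = 14.3172
Rounded: 14 revolutions per day

14 revolutions per day


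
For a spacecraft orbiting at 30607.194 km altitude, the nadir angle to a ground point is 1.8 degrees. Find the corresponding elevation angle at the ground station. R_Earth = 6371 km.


r = R_E + alt = 36978.1940 km
Law of sines in the satellite / Earth-center / ground-point triangle:
  sin(nadir)/R_E = sin(90 + el)/r  =>  cos(el) = (r/R_E)*sin(nadir)
cos(el) = (36978.1940 / 6371.0000) * sin(1.8 deg) = 0.1823125
el = arccos(0.1823125) = 79.4955 deg
(Earth-central angle = 90 - nadir - el = 8.7045 deg)

79.4955 degrees


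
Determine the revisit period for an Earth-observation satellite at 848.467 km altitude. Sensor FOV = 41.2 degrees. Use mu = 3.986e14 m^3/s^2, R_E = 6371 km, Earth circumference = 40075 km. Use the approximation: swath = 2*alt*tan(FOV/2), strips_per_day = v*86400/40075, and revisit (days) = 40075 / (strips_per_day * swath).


swath = 2*848.467*tan(0.3595378) = 637.8356 km
v = sqrt(mu/r) = 7430.4665 m/s = 7.4305 km/s
strips/day = v*86400/40075 = 7.4305*86400/40075 = 16.0198
coverage/day = strips * swath = 16.0198 * 637.8356 = 10217.9793 km
revisit = 40075 / 10217.9793 = 3.9220 days

3.9220 days


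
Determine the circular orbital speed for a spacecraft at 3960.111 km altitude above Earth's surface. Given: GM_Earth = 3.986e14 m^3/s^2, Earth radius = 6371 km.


r = R_E + alt = 6371.0 + 3960.111 = 10331.1110 km = 1.0331111e+07 m
v = sqrt(mu/r) = sqrt(3.986e14 / 1.0331111e+07) = 6211.4806 m/s = 6.2115 km/s

6.2115 km/s


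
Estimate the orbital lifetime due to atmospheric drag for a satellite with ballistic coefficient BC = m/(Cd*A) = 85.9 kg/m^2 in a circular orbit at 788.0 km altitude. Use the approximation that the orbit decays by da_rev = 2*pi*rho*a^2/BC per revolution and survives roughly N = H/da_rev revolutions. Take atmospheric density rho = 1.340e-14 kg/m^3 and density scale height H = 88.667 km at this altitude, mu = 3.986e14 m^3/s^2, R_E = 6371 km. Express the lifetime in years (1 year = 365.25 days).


a = R_E + alt = 7159.0000 km = 7.159e+06 m
da_rev = 2*pi*rho*a^2/BC = 2*pi*1.340e-14*(7.159e+06)^2/85.9 = 0.0502338226 m per revolution
N = H/da_rev = 88667.0000 m / 0.0502338226 m = 1.7650857e+06 revolutions
P = 2*pi*sqrt(a^3/mu) = 6028.2293 s
lifetime = N*P = 1.7650857e+06 * 6028.2293 = 1.0640341e+10 s = 123152.0964 days
years = 123152.0964 / 365.25 = 337.1721 years

337.1721 years
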